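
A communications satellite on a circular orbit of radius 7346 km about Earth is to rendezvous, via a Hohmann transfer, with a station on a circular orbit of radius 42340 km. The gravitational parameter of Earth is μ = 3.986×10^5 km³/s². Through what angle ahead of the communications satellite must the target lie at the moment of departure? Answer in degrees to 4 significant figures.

φ = 99.10°

The Hohmann ellipse has a_t = (r₁ + r₂)/2 = 24843 km.
The half-period of the transfer ellipse is t = π√(a_t³/μ) = 19480 s.
The target's mean motion on its circular orbit is ω₂ = √(μ/r₂³) = 7.247×10^-5 rad/s.
Angle swept by the target during transfer: ω₂·t = 1.412 rad = 80.90°.
The communications satellite traverses 180° on the transfer ellipse, so the target must lead by 180° − 80.90° = 99.10°.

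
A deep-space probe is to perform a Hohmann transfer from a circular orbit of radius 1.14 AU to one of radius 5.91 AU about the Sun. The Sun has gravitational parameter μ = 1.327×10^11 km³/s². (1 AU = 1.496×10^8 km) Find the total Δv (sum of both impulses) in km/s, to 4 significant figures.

In km: r₁ = 1.14 × 1.496×10^8 = 1.70544×10^8 km; r₂ = 5.91 × 1.496×10^8 = 8.84136×10^8 km.
The Hohmann ellipse has a_t = (r₁ + r₂)/2 = 5.2734×10^8 km.
At r₁ the circular-orbit speed is v₁ = √(μ/r₁) = 27.8944 km/s.
Transfer-orbit speed at r₁ (vis-viva equation): v_p = √[μ(2/r₁ − 1/a_t)] = 36.1186 km/s.
First burn Δv₁ = |v_p − v₁| = 8.224 km/s.
Circular speed at r₂: v₂ = √(μ/r₂) = 12.251 km/s.
Transfer-orbit speed at r₂: v_a = √[μ(2/r₂ − 1/a_t)] = 6.9670 km/s.
Second burn Δv₂ = |v₂ − v_a| = 5.284 km/s.
Total Δv = Δv₁ + Δv₂ = 13.51 km/s.

Δv = 13.51 km/s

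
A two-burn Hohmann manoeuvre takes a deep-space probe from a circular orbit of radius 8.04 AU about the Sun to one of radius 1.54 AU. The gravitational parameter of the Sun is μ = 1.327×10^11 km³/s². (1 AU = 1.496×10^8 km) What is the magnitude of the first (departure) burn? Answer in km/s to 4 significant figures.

In km: r₁ = 8.04 × 1.496×10^8 = 1.202784×10^9 km; r₂ = 1.54 × 1.496×10^8 = 2.30384×10^8 km.
Transfer-ellipse semi-major axis a_t = (r₁ + r₂)/2 = (1.202784×10^9 + 2.30384×10^8)/2 = 7.16584×10^8 km.
Circular speed at r = 1.202784×10^9 km: v_c = √(μ/r) = 10.504 km/s.
Transfer-orbit speed at the same r (vis-viva, a = a_t): v_t = √[μ(2/r − 1/a_t)] = 5.9557 km/s.
Δv₁ = |v_t − v_c| = |5.9557 − 10.504| = 4.548 km/s.

Δv₁ = 4.548 km/s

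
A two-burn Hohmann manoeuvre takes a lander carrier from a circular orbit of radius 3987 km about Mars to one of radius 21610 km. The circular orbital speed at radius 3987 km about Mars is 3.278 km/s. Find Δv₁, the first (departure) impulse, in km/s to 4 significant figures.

From the circular-orbit relation v² = μ/r at r = 3987 km: μ = v²r = (3.278)² × 3987 = 42841.4 km³/s².
The Hohmann ellipse has a_t = (r₁ + r₂)/2 = 12798.5 km.
Circular speed at r = 3987 km: v_c = √(μ/r) = 3.2780 km/s.
Transfer-orbit speed at the same r (vis-viva, a = a_t): v_t = √[μ(2/r − 1/a_t)] = 4.2595 km/s.
Δv₁ = |v_t − v_c| = |4.2595 − 3.2780| = 0.9815 km/s.

Δv₁ = 0.9815 km/s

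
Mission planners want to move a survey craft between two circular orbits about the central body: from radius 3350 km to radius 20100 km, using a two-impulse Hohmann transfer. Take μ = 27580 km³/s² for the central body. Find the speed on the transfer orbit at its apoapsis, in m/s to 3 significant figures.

The Hohmann ellipse has a_t = (r₁ + r₂)/2 = 11725 km.
At apoapsis, r = 20100 km.
Vis-viva: v = √[μ(2/r − 1/a_t)] = √[27580 × (2/20100 − 1/11725)] = 0.6261 km/s.

v = 626 m/s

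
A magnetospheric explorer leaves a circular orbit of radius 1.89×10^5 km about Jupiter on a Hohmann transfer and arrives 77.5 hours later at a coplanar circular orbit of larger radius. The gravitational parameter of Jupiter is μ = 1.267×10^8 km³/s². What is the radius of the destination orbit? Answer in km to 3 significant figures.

r₂ = 1.81×10^6 km

Transfer time t = 77.5 hours = 2.790×10^5 s, and t = π√(a_t³/μ).
So a_t = (μ t²/π²)^(1/3) = (1.267×10^8 × (2.790×10^5)² / π²)^(1/3) = 9.9976×10^5 km.
Since a_t = (r₁ + r₂)/2, r₂ = 2a_t − r₁ = 2×9.9976×10^5 − 1.890×10^5 = 1.81052×10^6 km.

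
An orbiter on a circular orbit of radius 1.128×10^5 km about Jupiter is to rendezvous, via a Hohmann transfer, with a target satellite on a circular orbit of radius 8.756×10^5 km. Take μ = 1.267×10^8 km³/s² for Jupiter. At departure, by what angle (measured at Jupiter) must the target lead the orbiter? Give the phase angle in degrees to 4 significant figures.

φ = 103.7°

Transfer-ellipse semi-major axis a_t = (r₁ + r₂)/2 = (1.128×10^5 + 8.756×10^5)/2 = 4.942×10^5 km.
The half-period of the transfer ellipse is t = π√(a_t³/μ) = 96965.2 s.
Target angular speed ω₂ = √(μ/r₂³) = 1.37382×10^-5 rad/s.
Angle swept by the target during transfer: ω₂·t = 1.33213 rad = 76.33°.
The orbiter traverses 180° on the transfer ellipse, so the target must lead by 180° − 76.33° = 103.7°.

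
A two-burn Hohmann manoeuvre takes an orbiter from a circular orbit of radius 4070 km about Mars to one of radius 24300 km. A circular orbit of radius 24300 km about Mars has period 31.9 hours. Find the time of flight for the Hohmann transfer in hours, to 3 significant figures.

t = 7.11 hours

From Kepler's third law T² = 4π²r³/μ at r = 24300 km, T = 31.9 hours = 31.9 × 3600 s = 1.1484×10^5 s: μ = 4π²r³/T² = 42952.9 km³/s².
Transfer-ellipse semi-major axis a_t = (r₁ + r₂)/2 = (4070 + 24300)/2 = 14185 km.
Half the transfer-orbit period gives t = π√(a_t³/μ) = 25610 s.
Converting: 25610 s ÷ 3600 s/hour = 7.11 hours.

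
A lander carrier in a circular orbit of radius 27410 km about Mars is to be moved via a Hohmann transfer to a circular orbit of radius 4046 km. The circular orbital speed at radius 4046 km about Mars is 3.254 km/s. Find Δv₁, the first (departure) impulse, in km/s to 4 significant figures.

From the circular-orbit relation v² = μ/r at r = 4046 km: μ = v²r = (3.254)² × 4046 = 42841.1 km³/s².
Semi-major axis of the transfer orbit: a_t = (27410 + 4046)/2 = 15728 km.
Circular speed at r = 27410 km: v_c = √(μ/r) = 1.2502 km/s.
Transfer-orbit speed at the same r (vis-viva, a = a_t): v_t = √[μ(2/r − 1/a_t)] = 0.63409 km/s.
Δv₁ = |v_t − v_c| = |0.63409 − 1.2502| = 0.6161 km/s.

Δv₁ = 0.6161 km/s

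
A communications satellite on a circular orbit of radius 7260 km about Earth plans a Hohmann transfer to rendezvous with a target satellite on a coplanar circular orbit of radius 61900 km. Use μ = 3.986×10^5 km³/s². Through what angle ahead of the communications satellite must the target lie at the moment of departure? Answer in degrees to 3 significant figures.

φ = 105°

Semi-major axis of the transfer orbit: a_t = (7260 + 61900)/2 = 34580 km.
Transfer time t = π√(a_t³/μ) = 31998 s.
The target's mean motion on its circular orbit is ω₂ = √(μ/r₂³) = 4.0995×10^-5 rad/s.
Angle swept by the target during transfer: ω₂·t = 1.3118 rad = 75.16°.
Arrival is 180° from departure on the ellipse, so φ = 180° − 75.16° = 105°.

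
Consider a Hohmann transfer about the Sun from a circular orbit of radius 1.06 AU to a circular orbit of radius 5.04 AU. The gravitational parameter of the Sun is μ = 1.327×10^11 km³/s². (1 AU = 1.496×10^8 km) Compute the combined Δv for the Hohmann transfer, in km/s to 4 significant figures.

Δv = 13.70 km/s

In km: r₁ = 1.06 × 1.496×10^8 = 1.58576×10^8 km; r₂ = 5.04 × 1.496×10^8 = 7.53984×10^8 km.
The Hohmann ellipse has a_t = (r₁ + r₂)/2 = 4.5628×10^8 km.
Circular speed at r₁: v₁ = √(μ/r₁) = √(1.327×10^11/1.58576×10^8) = 28.928 km/s.
Transfer-orbit speed at r₁ (v² = μ(2/r − 1/a)): v_p = √[μ(2/r₁ − 1/a_t)] = 37.186 km/s.
First burn Δv₁ = |v_p − v₁| = 8.258 km/s.
Circular speed at r₂: v₂ = √(μ/r₂) = 13.26644 km/s.
Transfer-orbit speed at r₂: v_a = √[μ(2/r₂ − 1/a_t)] = 7.820912 km/s.
Second burn Δv₂ = |v₂ − v_a| = 5.446 km/s.
Δv = Δv₁ + Δv₂ = 8.258 + 5.446 = 13.70 km/s.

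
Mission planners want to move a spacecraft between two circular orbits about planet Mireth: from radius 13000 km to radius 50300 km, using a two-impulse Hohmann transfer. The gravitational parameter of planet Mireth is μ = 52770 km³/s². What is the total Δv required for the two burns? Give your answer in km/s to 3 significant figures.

Δv = 0.893 km/s

Transfer-ellipse semi-major axis a_t = (r₁ + r₂)/2 = (13000 + 50300)/2 = 31650 km.
Circular speed at r₁: v₁ = √(μ/r₁) = √(52770/13000) = 2.01475 km/s.
On the transfer ellipse at r₁, vis-viva gives v_p = √[μ(2/r₁ − 1/a_t)] = 2.53991 km/s.
First burn Δv₁ = |v_p − v₁| = 0.5252 km/s.
Circular speed at r₂: v₂ = √(μ/r₂) = 1.02426 km/s.
Transfer-orbit speed at r₂: v_a = √[μ(2/r₂ − 1/a_t)] = 0.656439 km/s.
Second burn Δv₂ = |v₂ − v_a| = 0.3678 km/s.
Total Δv = Δv₁ + Δv₂ = 0.8930 km/s.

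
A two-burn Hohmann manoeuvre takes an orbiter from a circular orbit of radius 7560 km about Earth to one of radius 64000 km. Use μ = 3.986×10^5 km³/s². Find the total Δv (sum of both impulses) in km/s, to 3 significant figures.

The Hohmann ellipse has a_t = (r₁ + r₂)/2 = 35780 km.
Circular speed at r₁: v₁ = √(μ/r₁) = √(3.986×10^5/7560) = 7.2612 km/s.
On the transfer ellipse at r₁, v² = μ(2/r − 1/a) gives v_p = √[μ(2/r₁ − 1/a_t)] = 9.7113 km/s.
First burn Δv₁ = |v_p − v₁| = 2.4501 km/s.
At r₂, v₂ = √(μ/r₂) = 2.4956 km/s.
Transfer-orbit speed at r₂: v_a = √[μ(2/r₂ − 1/a_t)] = 1.1471 km/s.
Second burn Δv₂ = |v₂ − v_a| = 1.3485 km/s.
Total Δv = Δv₁ + Δv₂ = 3.799 km/s.

Δv = 3.80 km/s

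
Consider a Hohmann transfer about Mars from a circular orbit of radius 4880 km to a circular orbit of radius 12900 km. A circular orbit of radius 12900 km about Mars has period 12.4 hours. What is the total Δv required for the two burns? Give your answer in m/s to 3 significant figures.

Δv = 1070 m/s

From Kepler's third law T² = 4π²r³/μ at r = 12900 km, T = 12.4 hours = 12.4 × 3600 s = 44640 s: μ = 4π²r³/T² = 42528.5 km³/s².
The Hohmann ellipse has a_t = (r₁ + r₂)/2 = 8890 km.
Circular speed at r₁: v₁ = √(μ/r₁) = √(42528.5/4880) = 2.952095 km/s.
Transfer-orbit speed at r₁ (vis-viva): v_p = √[μ(2/r₁ − 1/a_t)] = 3.556103 km/s.
First burn Δv₁ = |v_p − v₁| = 0.60401 km/s.
At r₂, v₂ = √(μ/r₂) = 1.815705 km/s.
Transfer-orbit speed at r₂: v_a = √[μ(2/r₂ − 1/a_t)] = 1.345254 km/s.
Second burn Δv₂ = |v₂ − v_a| = 0.47045 km/s.
Total Δv = Δv₁ + Δv₂ = 1.074 km/s.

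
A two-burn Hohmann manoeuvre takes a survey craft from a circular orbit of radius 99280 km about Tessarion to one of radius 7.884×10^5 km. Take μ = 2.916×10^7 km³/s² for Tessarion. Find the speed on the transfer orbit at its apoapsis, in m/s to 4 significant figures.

v = 2876 m/s

The Hohmann ellipse has a_t = (r₁ + r₂)/2 = 4.4384×10^5 km.
The apoapsis of the transfer ellipse is at r = 7.884×10^5 km.
Applying v² = μ(2/r − 1/a_t): v = 2.876 km/s.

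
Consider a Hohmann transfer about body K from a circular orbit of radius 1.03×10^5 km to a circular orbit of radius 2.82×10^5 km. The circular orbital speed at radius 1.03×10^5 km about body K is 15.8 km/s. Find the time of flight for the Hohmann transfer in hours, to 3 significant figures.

t = 14.5 hours

From the circular-orbit relation v² = μ/r at r = 1.03×10^5 km: μ = v²r = (15.8)² × 1.03×10^5 = 2.57129×10^7 km³/s².
Semi-major axis of the transfer orbit: a_t = (1.030×10^5 + 2.820×10^5)/2 = 1.925×10^5 km.
Transfer time t = π√(a_t³/μ) = π√((1.925×10^5)³ / 2.57129×10^7) = 52330 s.
Converting: 52330 s ÷ 3600 s/hour = 14.5 hours.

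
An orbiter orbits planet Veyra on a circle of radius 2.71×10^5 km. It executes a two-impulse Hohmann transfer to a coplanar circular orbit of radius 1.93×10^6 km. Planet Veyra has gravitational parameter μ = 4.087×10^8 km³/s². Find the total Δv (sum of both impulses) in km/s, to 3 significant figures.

Δv = 19.9 km/s

Transfer-ellipse semi-major axis a_t = (r₁ + r₂)/2 = (2.710×10^5 + 1.930×10^6)/2 = 1.1005×10^6 km.
At r₁ the circular-orbit speed is v₁ = √(μ/r₁) = 38.834 km/s.
Transfer-orbit speed at r₁ (v² = μ(2/r − 1/a)): v_p = √[μ(2/r₁ − 1/a_t)] = 51.428 km/s.
First burn Δv₁ = |v_p − v₁| = 12.59 km/s.
At r₂, v₂ = √(μ/r₂) = 14.552 km/s.
Transfer-orbit speed at r₂: v_a = √[μ(2/r₂ − 1/a_t)] = 7.2213 km/s.
Second burn Δv₂ = |v₂ − v_a| = 7.331 km/s.
Δv = Δv₁ + Δv₂ = 12.59 + 7.331 = 19.92 km/s.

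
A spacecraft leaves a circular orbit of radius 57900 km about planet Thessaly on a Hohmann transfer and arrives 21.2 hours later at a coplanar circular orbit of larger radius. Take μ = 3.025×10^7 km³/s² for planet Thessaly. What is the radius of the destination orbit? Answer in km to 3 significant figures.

r₂ = 4.65×10^5 km

Transfer time t = 21.2 hours = 76320 s, and t = π√(a_t³/μ).
So a_t = (μ t²/π²)^(1/3) = (3.025×10^7 × (76320)² / π²)^(1/3) = 2.6136×10^5 km.
Since a_t = (r₁ + r₂)/2, r₂ = 2a_t − r₁ = 2×2.6136×10^5 − 57900 = 4.6482×10^5 km.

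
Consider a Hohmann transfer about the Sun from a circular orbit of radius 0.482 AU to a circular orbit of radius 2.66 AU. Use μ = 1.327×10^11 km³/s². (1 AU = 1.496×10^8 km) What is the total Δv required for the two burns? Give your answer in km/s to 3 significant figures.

In km: r₁ = 0.482 × 1.496×10^8 = 7.21072×10^7 km; r₂ = 2.66 × 1.496×10^8 = 3.97936×10^8 km.
The Hohmann ellipse has a_t = (r₁ + r₂)/2 = 2.350216×10^8 km.
At r₁ the circular-orbit speed is v₁ = √(μ/r₁) = 42.90 km/s.
On the transfer ellipse at r₁, vis-viva equation gives v_p = √[μ(2/r₁ − 1/a_t)] = 55.82 km/s.
First burn Δv₁ = |v_p − v₁| = 12.92 km/s.
At r₂, v₂ = √(μ/r₂) = 18.261 km/s.
Transfer-orbit speed at r₂: v_a = √[μ(2/r₂ − 1/a_t)] = 10.115 km/s.
Second burn Δv₂ = |v₂ − v_a| = 8.146 km/s.
Total Δv = Δv₁ + Δv₂ = 21.07 km/s.

Δv = 21.1 km/s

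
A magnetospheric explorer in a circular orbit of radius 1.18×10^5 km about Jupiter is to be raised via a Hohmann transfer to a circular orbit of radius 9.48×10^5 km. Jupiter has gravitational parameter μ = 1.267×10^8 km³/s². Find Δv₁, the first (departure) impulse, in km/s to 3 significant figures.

Δv₁ = 10.9 km/s

Semi-major axis of the transfer orbit: a_t = (1.180×10^5 + 9.480×10^5)/2 = 5.330×10^5 km.
On the circular orbit at r = 1.180×10^5 km, v_c = √(μ/r) = 32.77 km/s.
Transfer-orbit speed at the same r (vis-viva, a = a_t): v_t = √[μ(2/r − 1/a_t)] = 43.70 km/s.
Δv₁ = |v_t − v_c| = |43.70 − 32.77| = 10.93 km/s.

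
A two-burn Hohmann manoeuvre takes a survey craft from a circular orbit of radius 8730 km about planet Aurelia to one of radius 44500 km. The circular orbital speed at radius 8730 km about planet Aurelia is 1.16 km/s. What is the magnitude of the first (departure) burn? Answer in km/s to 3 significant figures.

Δv₁ = 0.340 km/s

From the circular-orbit relation v² = μ/r at r = 8730 km: μ = v²r = (1.16)² × 8730 = 11747.1 km³/s².
Semi-major axis of the transfer orbit: a_t = (8730 + 44500)/2 = 26615 km.
Circular speed at r = 8730 km: v_c = √(μ/r) = 1.1600 km/s.
Vis-viva on the transfer ellipse at r = 8730 km gives v_t = √[μ(2/r − 1/a_t)] = 1.4999 km/s.
Δv₁ = |v_t − v_c| = |1.4999 − 1.1600| = 0.3399 km/s.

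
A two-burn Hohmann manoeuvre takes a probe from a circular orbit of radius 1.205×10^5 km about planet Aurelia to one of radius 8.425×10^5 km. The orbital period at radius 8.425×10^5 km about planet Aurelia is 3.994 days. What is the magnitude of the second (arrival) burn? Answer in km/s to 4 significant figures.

Δv₂ = 7.666 km/s

From Kepler's third law T² = 4π²r³/μ at r = 8.425×10^5 km, T = 3.994 days = 3.994 × 86400 s = 3.450816×10^5 s: μ = 4π²r³/T² = 1.98256×10^8 km³/s².
The Hohmann ellipse has a_t = (r₁ + r₂)/2 = 4.815×10^5 km.
Circular speed at r = 8.425×10^5 km: v_c = √(μ/r) = 15.34 km/s.
Vis-viva on the transfer ellipse at r = 8.425×10^5 km gives v_t = √[μ(2/r − 1/a_t)] = 7.674 km/s.
Δv₂ = |v_t − v_c| = |7.674 − 15.34| = 7.666 km/s.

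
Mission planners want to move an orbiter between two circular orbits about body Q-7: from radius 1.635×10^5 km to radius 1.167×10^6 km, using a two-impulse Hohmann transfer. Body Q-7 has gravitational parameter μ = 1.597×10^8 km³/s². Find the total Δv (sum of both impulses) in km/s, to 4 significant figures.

Semi-major axis of the transfer orbit: a_t = (1.635×10^5 + 1.167×10^6)/2 = 6.6525×10^5 km.
Circular speed at r₁: v₁ = √(μ/r₁) = √(1.597×10^8/1.635×10^5) = 31.25 km/s.
On the transfer ellipse at r₁, vis-viva equation gives v_p = √[μ(2/r₁ − 1/a_t)] = 41.39 km/s.
First burn Δv₁ = |v_p − v₁| = 10.14 km/s.
Circular speed at r₂: v₂ = √(μ/r₂) = 11.698 km/s.
Transfer-orbit speed at r₂: v_a = √[μ(2/r₂ − 1/a_t)] = 5.7994 km/s.
Second burn Δv₂ = |v₂ − v_a| = 5.899 km/s.
Total Δv = Δv₁ + Δv₂ = 16.04 km/s.

Δv = 16.04 km/s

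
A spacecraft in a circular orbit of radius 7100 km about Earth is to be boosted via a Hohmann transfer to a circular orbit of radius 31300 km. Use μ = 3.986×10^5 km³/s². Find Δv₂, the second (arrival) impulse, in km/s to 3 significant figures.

The Hohmann ellipse has a_t = (r₁ + r₂)/2 = 19200 km.
Circular speed at r = 31300 km: v_c = √(μ/r) = 3.569 km/s.
Transfer-orbit speed at the same r (vis-viva, a = a_t): v_t = √[μ(2/r − 1/a_t)] = 2.170 km/s.
Δv₂ = |v_t − v_c| = |2.170 − 3.569| = 1.399 km/s.

Δv₂ = 1.40 km/s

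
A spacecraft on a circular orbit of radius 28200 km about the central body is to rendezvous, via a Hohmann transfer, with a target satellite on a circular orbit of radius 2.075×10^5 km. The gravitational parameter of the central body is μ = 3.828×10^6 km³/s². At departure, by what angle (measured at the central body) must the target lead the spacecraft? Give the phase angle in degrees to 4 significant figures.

φ = 103.0°

The Hohmann ellipse has a_t = (r₁ + r₂)/2 = 1.1785×10^5 km.
The half-period of the transfer ellipse is t = π√(a_t³/μ) = 64960 s.
Target angular speed ω₂ = √(μ/r₂³) = 2.070×10^-5 rad/s.
Angle swept by the target during transfer: ω₂·t = 1.34467 rad = 77.04°.
The spacecraft traverses 180° on the transfer ellipse, so the target must lead by 180° − 77.04° = 103.0°.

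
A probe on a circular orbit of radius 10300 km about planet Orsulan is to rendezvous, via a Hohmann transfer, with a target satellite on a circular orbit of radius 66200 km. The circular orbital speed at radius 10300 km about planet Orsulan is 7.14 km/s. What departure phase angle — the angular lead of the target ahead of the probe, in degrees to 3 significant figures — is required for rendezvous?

φ = 101°

From the circular-orbit relation v² = μ/r at r = 10300 km: μ = v²r = (7.14)² × 10300 = 5.25090×10^5 km³/s².
Transfer-ellipse semi-major axis a_t = (r₁ + r₂)/2 = (10300 + 66200)/2 = 38250 km.
The half-period of the transfer ellipse is t = π√(a_t³/μ) = 32432 s.
Target angular speed ω₂ = √(μ/r₂³) = 4.2543×10^-5 rad/s.
Angle swept by the target during transfer: ω₂·t = 1.3798 rad = 79.06°.
Arrival is 180° from departure on the ellipse, so φ = 180° − 79.06° = 101°.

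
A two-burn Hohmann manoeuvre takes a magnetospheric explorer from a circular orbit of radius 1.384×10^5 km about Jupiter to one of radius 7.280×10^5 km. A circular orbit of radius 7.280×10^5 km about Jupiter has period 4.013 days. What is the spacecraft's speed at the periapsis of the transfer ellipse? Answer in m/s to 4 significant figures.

From Kepler's third law T² = 4π²r³/μ at r = 7.280×10^5 km, T = 4.013 days = 4.013 × 86400 s = 3.467232×10^5 s: μ = 4π²r³/T² = 1.26703×10^8 km³/s².
The Hohmann ellipse has a_t = (r₁ + r₂)/2 = 4.332×10^5 km.
The periapsis of the transfer ellipse is at r = 1.384×10^5 km.
Applying v² = μ(2/r − 1/a_t): v = 39.22 km/s.

v = 39220 m/s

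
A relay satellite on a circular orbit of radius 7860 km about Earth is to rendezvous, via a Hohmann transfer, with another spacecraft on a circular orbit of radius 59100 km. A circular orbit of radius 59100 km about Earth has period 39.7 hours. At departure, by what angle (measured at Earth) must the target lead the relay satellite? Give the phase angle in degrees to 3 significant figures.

φ = 103°

From Kepler's third law T² = 4π²r³/μ at r = 59100 km, T = 39.7 hours = 39.7 × 3600 s = 1.4292×10^5 s: μ = 4π²r³/T² = 3.98966×10^5 km³/s².
Transfer-ellipse semi-major axis a_t = (r₁ + r₂)/2 = (7860 + 59100)/2 = 33480 km.
Transfer time t = π√(a_t³/μ) = 30470 s.
Target angular speed ω₂ = √(μ/r₂³) = 4.396×10^-5 rad/s.
Angle swept by the target during transfer: ω₂·t = 1.3395 rad = 76.75°.
The relay satellite traverses 180° on the transfer ellipse, so the target must lead by 180° − 76.75° = 103°.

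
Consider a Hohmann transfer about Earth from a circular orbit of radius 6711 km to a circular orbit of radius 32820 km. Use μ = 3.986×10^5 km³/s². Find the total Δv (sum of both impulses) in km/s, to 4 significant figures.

Δv = 3.678 km/s

Semi-major axis of the transfer orbit: a_t = (6711 + 32820)/2 = 19765.5 km.
At r₁ the circular-orbit speed is v₁ = √(μ/r₁) = 7.707 km/s.
On the transfer ellipse at r₁, vis-viva equation gives v_p = √[μ(2/r₁ − 1/a_t)] = 9.931 km/s.
First burn Δv₁ = |v_p − v₁| = 2.224 km/s.
At r₂, v₂ = √(μ/r₂) = 3.485 km/s.
Transfer-orbit speed at r₂: v_a = √[μ(2/r₂ − 1/a_t)] = 2.031 km/s.
Second burn Δv₂ = |v₂ − v_a| = 1.454 km/s.
Δv = Δv₁ + Δv₂ = 2.224 + 1.454 = 3.678 km/s.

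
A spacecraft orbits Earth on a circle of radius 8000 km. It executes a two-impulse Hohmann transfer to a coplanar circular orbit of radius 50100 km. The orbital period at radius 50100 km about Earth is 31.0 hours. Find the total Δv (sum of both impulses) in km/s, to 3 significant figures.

Δv = 3.55 km/s

From Kepler's third law T² = 4π²r³/μ at r = 50100 km, T = 31.0 hours = 31.0 × 3600 s = 1.116×10^5 s: μ = 4π²r³/T² = 3.98607×10^5 km³/s².
Transfer-ellipse semi-major axis a_t = (r₁ + r₂)/2 = (8000 + 50100)/2 = 29050 km.
At r₁ the circular-orbit speed is v₁ = √(μ/r₁) = 7.05874 km/s.
On the transfer ellipse at r₁, v² = μ(2/r − 1/a) gives v_p = √[μ(2/r₁ − 1/a_t)] = 9.26986 km/s.
First burn Δv₁ = |v_p − v₁| = 2.2111 km/s.
At r₂, v₂ = √(μ/r₂) = 2.8207 km/s.
Transfer-orbit speed at r₂: v_a = √[μ(2/r₂ − 1/a_t)] = 1.4802 km/s.
Second burn Δv₂ = |v₂ − v_a| = 1.3405 km/s.
Total Δv = Δv₁ + Δv₂ = 3.552 km/s.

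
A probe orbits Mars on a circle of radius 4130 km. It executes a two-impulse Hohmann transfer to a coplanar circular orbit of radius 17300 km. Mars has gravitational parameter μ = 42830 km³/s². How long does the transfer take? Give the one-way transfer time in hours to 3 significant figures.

The Hohmann ellipse has a_t = (r₁ + r₂)/2 = 10715 km.
Transfer time t = π√(a_t³/μ) = π√((10715)³ / 42830) = 16840 s.
Converting: 16840 s ÷ 3600 s/hour = 4.68 hours.

t = 4.68 hours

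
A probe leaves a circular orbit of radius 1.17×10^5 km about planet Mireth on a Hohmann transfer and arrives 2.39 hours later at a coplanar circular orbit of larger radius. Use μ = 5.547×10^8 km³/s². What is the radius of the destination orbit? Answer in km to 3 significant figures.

Transfer time t = 2.39 hours = 8604 s, and t = π√(a_t³/μ).
So a_t = (μ t²/π²)^(1/3) = (5.547×10^8 × (8604)² / π²)^(1/3) = 1.6084×10^5 km.
Since a_t = (r₁ + r₂)/2, r₂ = 2a_t − r₁ = 2×1.6084×10^5 − 1.170×10^5 = 2.0468×10^5 km.

r₂ = 2.05×10^5 km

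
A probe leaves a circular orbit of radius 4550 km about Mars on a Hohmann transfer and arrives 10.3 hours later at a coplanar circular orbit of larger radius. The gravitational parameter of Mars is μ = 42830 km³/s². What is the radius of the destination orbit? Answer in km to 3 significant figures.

Transfer time t = 10.3 hours = 37080 s, and t = π√(a_t³/μ).
So a_t = (μ t²/π²)^(1/3) = (42830 × (37080)² / π²)^(1/3) = 18137 km.
Since a_t = (r₁ + r₂)/2, r₂ = 2a_t − r₁ = 2×18137 − 4550 = 31724 km.

r₂ = 31700 km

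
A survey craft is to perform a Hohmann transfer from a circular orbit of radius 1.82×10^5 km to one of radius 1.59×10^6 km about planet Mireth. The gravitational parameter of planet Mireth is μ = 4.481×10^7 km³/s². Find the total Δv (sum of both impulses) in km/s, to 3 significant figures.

Δv = 8.23 km/s

Semi-major axis of the transfer orbit: a_t = (1.820×10^5 + 1.590×10^6)/2 = 8.860×10^5 km.
At r₁ the circular-orbit speed is v₁ = √(μ/r₁) = 15.691 km/s.
On the transfer ellipse at r₁, v² = μ(2/r − 1/a) gives v_p = √[μ(2/r₁ − 1/a_t)] = 21.020 km/s.
First burn Δv₁ = |v_p − v₁| = 5.329 km/s.
Circular speed at r₂: v₂ = √(μ/r₂) = 5.309 km/s.
Transfer-orbit speed at r₂: v_a = √[μ(2/r₂ − 1/a_t)] = 2.406 km/s.
Second burn Δv₂ = |v₂ − v_a| = 2.903 km/s.
Δv = Δv₁ + Δv₂ = 5.329 + 2.903 = 8.232 km/s.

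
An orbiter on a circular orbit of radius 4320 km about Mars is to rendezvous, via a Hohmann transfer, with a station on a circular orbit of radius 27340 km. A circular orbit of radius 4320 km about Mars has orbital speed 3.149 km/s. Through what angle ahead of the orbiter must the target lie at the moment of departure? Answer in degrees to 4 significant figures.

φ = 100.7°

From the circular-orbit relation v² = μ/r at r = 4320 km: μ = v²r = (3.149)² × 4320 = 42838.0 km³/s².
The Hohmann ellipse has a_t = (r₁ + r₂)/2 = 15830 km.
The half-period of the transfer ellipse is t = π√(a_t³/μ) = 30230 s.
The target's mean motion on its circular orbit is ω₂ = √(μ/r₂³) = 4.578×10^-5 rad/s.
Angle swept by the target during transfer: ω₂·t = 1.384 rad = 79.30°.
Arrival is 180° from departure on the ellipse, so φ = 180° − 79.30° = 100.7°.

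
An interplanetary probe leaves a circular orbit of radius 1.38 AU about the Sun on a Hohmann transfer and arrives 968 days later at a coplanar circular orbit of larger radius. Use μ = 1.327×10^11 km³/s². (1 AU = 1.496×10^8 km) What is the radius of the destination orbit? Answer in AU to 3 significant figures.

In km: r₁ = 1.38 × 1.496×10^8 = 2.06448×10^8 km.
Transfer time t = 968 days = 8.36352×10^7 s, and t = π√(a_t³/μ).
So a_t = (μ t²/π²)^(1/3) = (1.327×10^11 × (8.36352×10^7)² / π²)^(1/3) = 4.5476×10^8 km.
Since a_t = (r₁ + r₂)/2, r₂ = 2a_t − r₁ = 2×4.5476×10^8 − 2.06448×10^8 = 7.03072×10^8 km.
In AU: r₂ = 7.03072×10^8 / 1.496×10^8 = 4.70 AU.

r₂ = 4.70 AU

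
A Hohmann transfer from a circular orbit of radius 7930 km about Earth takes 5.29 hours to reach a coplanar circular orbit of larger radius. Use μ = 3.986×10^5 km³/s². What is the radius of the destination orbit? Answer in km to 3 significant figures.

Transfer time t = 5.29 hours = 19044 s, and t = π√(a_t³/μ).
So a_t = (μ t²/π²)^(1/3) = (3.986×10^5 × (19044)² / π²)^(1/3) = 24467 km.
Since a_t = (r₁ + r₂)/2, r₂ = 2a_t − r₁ = 2×24467 − 7930 = 41004 km.

r₂ = 41000 km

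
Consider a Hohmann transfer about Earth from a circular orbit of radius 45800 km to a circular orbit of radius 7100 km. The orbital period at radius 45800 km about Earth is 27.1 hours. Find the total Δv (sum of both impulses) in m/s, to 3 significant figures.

Δv = 3790 m/s

From Kepler's third law T² = 4π²r³/μ at r = 45800 km, T = 27.1 hours = 27.1 × 3600 s = 97560 s: μ = 4π²r³/T² = 3.98486×10^5 km³/s².
The Hohmann ellipse has a_t = (r₁ + r₂)/2 = 26450 km.
At r₁ the circular-orbit speed is v₁ = √(μ/r₁) = 2.94967 km/s.
Transfer-orbit speed at r₁ (vis-viva equation): v_a = √[μ(2/r₁ − 1/a_t)] = 1.52823 km/s.
First burn Δv₁ = |v_a − v₁| = 1.421 km/s.
Circular speed at r₂: v₂ = √(μ/r₂) = 7.4916 km/s.
Transfer-orbit speed at r₂: v_p = √[μ(2/r₂ − 1/a_t)] = 9.8582 km/s.
Second burn Δv₂ = |v₂ − v_p| = 2.367 km/s.
Δv = Δv₁ + Δv₂ = 1.421 + 2.367 = 3.788 km/s.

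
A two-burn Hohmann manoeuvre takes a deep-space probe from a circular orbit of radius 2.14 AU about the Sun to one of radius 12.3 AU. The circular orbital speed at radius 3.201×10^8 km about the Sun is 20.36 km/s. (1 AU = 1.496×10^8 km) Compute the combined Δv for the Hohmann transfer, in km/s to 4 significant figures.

From the circular-orbit relation v² = μ/r at r = 3.201×10^8 km: μ = v²r = (20.36)² × 3.201×10^8 = 1.32691×10^11 km³/s².
In km: r₁ = 2.14 × 1.496×10^8 = 3.20144×10^8 km; r₂ = 12.3 × 1.496×10^8 = 1.84008×10^9 km.
Semi-major axis of the transfer orbit: a_t = (3.20144×10^8 + 1.84008×10^9)/2 = 1.080112×10^9 km.
At r₁ the circular-orbit speed is v₁ = √(μ/r₁) = 20.3586 km/s.
Transfer-orbit speed at r₁ (v² = μ(2/r − 1/a)): v_p = √[μ(2/r₁ − 1/a_t)] = 26.5725 km/s.
First burn Δv₁ = |v_p − v₁| = 6.214 km/s.
Circular speed at r₂: v₂ = √(μ/r₂) = 8.492 km/s.
Transfer-orbit speed at r₂: v_a = √[μ(2/r₂ − 1/a_t)] = 4.623 km/s.
Second burn Δv₂ = |v₂ − v_a| = 3.869 km/s.
Total Δv = Δv₁ + Δv₂ = 10.08 km/s.

Δv = 10.08 km/s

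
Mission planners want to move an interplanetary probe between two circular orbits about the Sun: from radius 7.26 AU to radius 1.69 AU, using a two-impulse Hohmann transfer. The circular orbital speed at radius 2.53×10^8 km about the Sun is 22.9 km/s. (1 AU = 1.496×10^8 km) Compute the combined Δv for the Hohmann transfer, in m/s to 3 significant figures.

From the circular-orbit relation v² = μ/r at r = 2.53×10^8 km: μ = v²r = (22.9)² × 2.53×10^8 = 1.32676×10^11 km³/s².
In km: r₁ = 7.26 × 1.496×10^8 = 1.086096×10^9 km; r₂ = 1.69 × 1.496×10^8 = 2.52824×10^8 km.
Transfer-ellipse semi-major axis a_t = (r₁ + r₂)/2 = (1.086096×10^9 + 2.52824×10^8)/2 = 6.6946×10^8 km.
At r₁ the circular-orbit speed is v₁ = √(μ/r₁) = 11.0525 km/s.
On the transfer ellipse at r₁, vis-viva gives v_a = √[μ(2/r₁ − 1/a_t)] = 6.79217 km/s.
First burn Δv₁ = |v_a − v₁| = 4.260 km/s.
At r₂, v₂ = √(μ/r₂) = 22.91 km/s.
Transfer-orbit speed at r₂: v_p = √[μ(2/r₂ − 1/a_t)] = 29.18 km/s.
Second burn Δv₂ = |v₂ − v_p| = 6.270 km/s.
Total Δv = Δv₁ + Δv₂ = 10.53 km/s.

Δv = 10500 m/s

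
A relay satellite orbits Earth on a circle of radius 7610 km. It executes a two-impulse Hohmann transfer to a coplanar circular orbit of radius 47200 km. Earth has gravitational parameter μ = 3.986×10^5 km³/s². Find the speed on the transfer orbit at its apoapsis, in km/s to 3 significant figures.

Transfer-ellipse semi-major axis a_t = (r₁ + r₂)/2 = (7610 + 47200)/2 = 27405 km.
The apoapsis of the transfer ellipse is at r = 47200 km.
Applying v² = μ(2/r − 1/a_t): v = 1.531 km/s.

v = 1.53 km/s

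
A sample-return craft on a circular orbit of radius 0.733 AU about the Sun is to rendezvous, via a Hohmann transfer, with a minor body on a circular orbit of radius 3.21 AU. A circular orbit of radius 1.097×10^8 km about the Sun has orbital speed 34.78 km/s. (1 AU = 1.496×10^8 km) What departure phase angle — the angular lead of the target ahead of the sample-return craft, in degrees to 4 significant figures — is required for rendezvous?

φ = 93.36°

From the circular-orbit relation v² = μ/r at r = 1.097×10^8 km: μ = v²r = (34.78)² × 1.097×10^8 = 1.32698×10^11 km³/s².
In km: r₁ = 0.733 × 1.496×10^8 = 1.096568×10^8 km; r₂ = 3.21 × 1.496×10^8 = 4.80216×10^8 km.
Semi-major axis of the transfer orbit: a_t = (1.096568×10^8 + 4.80216×10^8)/2 = 2.949364×10^8 km.
The half-period of the transfer ellipse is t = π√(a_t³/μ) = 4.3683×10^7 s.
Target angular speed ω₂ = √(μ/r₂³) = 3.4616×10^-8 rad/s.
Angle swept by the target during transfer: ω₂·t = 1.5121 rad = 86.64°.
Arrival is 180° from departure on the ellipse, so φ = 180° − 86.64° = 93.36°.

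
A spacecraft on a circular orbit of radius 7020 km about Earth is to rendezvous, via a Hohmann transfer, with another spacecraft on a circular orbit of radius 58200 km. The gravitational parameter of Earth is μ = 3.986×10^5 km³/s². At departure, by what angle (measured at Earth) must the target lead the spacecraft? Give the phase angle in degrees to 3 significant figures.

φ = 105°

Semi-major axis of the transfer orbit: a_t = (7020 + 58200)/2 = 32610 km.
Transfer time t = π√(a_t³/μ) = 29300 s.
The target's mean motion on its circular orbit is ω₂ = √(μ/r₂³) = 4.497×10^-5 rad/s.
Angle swept by the target during transfer: ω₂·t = 1.3176 rad = 75.49°.
Arrival is 180° from departure on the ellipse, so φ = 180° − 75.49° = 105°.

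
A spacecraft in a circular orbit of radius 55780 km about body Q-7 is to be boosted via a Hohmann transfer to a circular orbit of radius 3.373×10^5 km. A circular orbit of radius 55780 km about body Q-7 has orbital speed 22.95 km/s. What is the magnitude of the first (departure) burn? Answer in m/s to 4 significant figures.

From the circular-orbit relation v² = μ/r at r = 55780 km: μ = v²r = (22.95)² × 55780 = 2.93795×10^7 km³/s².
The Hohmann ellipse has a_t = (r₁ + r₂)/2 = 1.9654×10^5 km.
On the circular orbit at r = 55780 km, v_c = √(μ/r) = 22.950 km/s.
Transfer-orbit speed at the same r (vis-viva, a = a_t): v_t = √[μ(2/r − 1/a_t)] = 30.065 km/s.
Δv₁ = |v_t − v_c| = |30.065 − 22.950| = 7.115 km/s.

Δv₁ = 7115 m/s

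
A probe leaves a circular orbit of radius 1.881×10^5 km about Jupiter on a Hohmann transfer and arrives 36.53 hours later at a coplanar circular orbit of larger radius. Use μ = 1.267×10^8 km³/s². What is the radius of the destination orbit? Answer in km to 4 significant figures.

Transfer time t = 36.53 hours = 1.31508×10^5 s, and t = π√(a_t³/μ).
So a_t = (μ t²/π²)^(1/3) = (1.267×10^8 × (1.31508×10^5)² / π²)^(1/3) = 6.0552×10^5 km.
Since a_t = (r₁ + r₂)/2, r₂ = 2a_t − r₁ = 2×6.0552×10^5 − 1.881×10^5 = 1.02294×10^6 km.

r₂ = 1.023×10^6 km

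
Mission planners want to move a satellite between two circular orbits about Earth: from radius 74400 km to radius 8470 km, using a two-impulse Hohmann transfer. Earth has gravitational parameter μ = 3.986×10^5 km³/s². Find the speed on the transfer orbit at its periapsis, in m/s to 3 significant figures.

Transfer-ellipse semi-major axis a_t = (r₁ + r₂)/2 = (74400 + 8470)/2 = 41435 km.
At periapsis, r = 8470 km.
Vis-viva: v = √[μ(2/r − 1/a_t)] = √[3.986×10^5 × (2/8470 − 1/41435)] = 9.192 km/s.

v = 9190 m/s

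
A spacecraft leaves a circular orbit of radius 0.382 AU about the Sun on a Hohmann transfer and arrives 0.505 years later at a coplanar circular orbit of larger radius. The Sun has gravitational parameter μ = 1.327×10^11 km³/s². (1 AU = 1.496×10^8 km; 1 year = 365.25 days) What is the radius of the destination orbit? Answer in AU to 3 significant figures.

In km: r₁ = 0.382 × 1.496×10^8 = 5.71472×10^7 km.
Transfer time t = 0.505 years × 365.25 × 86400 s = 1.5936588×10^7 s, and t = π√(a_t³/μ).
So a_t = (μ t²/π²)^(1/3) = (1.327×10^11 × (1.5936588×10^7)² / π²)^(1/3) = 1.5059×10^8 km.
Since a_t = (r₁ + r₂)/2, r₂ = 2a_t − r₁ = 2×1.5059×10^8 − 5.71472×10^7 = 2.440328×10^8 km.
In AU: r₂ = 2.440328×10^8 / 1.496×10^8 = 1.63 AU.

r₂ = 1.63 AU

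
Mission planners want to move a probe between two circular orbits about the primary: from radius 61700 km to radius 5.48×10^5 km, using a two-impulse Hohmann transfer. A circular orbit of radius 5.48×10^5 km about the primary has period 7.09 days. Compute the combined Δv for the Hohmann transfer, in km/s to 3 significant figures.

Δv = 8.80 km/s

From Kepler's third law T² = 4π²r³/μ at r = 5.48×10^5 km, T = 7.09 days = 7.09 × 86400 s = 6.12576×10^5 s: μ = 4π²r³/T² = 1.73134×10^7 km³/s².
Transfer-ellipse semi-major axis a_t = (r₁ + r₂)/2 = (61700 + 5.480×10^5)/2 = 3.0485×10^5 km.
Circular speed at r₁: v₁ = √(μ/r₁) = √(1.73134×10^7/61700) = 16.751 km/s.
Transfer-orbit speed at r₁ (vis-viva equation): v_p = √[μ(2/r₁ − 1/a_t)] = 22.459 km/s.
First burn Δv₁ = |v_p − v₁| = 5.708 km/s.
Circular speed at r₂: v₂ = √(μ/r₂) = 5.621 km/s.
Transfer-orbit speed at r₂: v_a = √[μ(2/r₂ − 1/a_t)] = 2.529 km/s.
Second burn Δv₂ = |v₂ − v_a| = 3.092 km/s.
Δv = Δv₁ + Δv₂ = 5.708 + 3.092 = 8.800 km/s.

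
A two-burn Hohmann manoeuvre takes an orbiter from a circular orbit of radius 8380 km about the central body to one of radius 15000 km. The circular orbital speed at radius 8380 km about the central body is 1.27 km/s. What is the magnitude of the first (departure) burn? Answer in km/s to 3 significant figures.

Δv₁ = 0.169 km/s

From the circular-orbit relation v² = μ/r at r = 8380 km: μ = v²r = (1.27)² × 8380 = 13516.1 km³/s².
The Hohmann ellipse has a_t = (r₁ + r₂)/2 = 11690 km.
On the circular orbit at r = 8380 km, v_c = √(μ/r) = 1.2700 km/s.
Transfer-orbit speed at the same r (vis-viva, a = a_t): v_t = √[μ(2/r − 1/a_t)] = 1.4386 km/s.
Δv₁ = |v_t − v_c| = |1.4386 − 1.2700| = 0.1686 km/s.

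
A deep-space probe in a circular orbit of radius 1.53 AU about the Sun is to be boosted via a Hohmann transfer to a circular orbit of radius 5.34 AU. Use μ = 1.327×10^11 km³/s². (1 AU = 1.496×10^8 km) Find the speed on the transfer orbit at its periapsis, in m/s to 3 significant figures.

In km: r₁ = 1.53 × 1.496×10^8 = 2.28888×10^8 km; r₂ = 5.34 × 1.496×10^8 = 7.98864×10^8 km.
Transfer-ellipse semi-major axis a_t = (r₁ + r₂)/2 = (2.28888×10^8 + 7.98864×10^8)/2 = 5.13876×10^8 km.
The periapsis of the transfer ellipse is at r = 2.28888×10^8 km.
From the vis-viva equation, v = √[μ(2/r − 1/a_t)] = 30.02 km/s.

v = 30000 m/s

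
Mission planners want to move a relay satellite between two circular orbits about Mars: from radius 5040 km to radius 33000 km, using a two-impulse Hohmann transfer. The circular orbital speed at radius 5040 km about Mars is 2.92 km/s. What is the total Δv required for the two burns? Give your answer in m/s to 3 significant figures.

Δv = 1480 m/s

From the circular-orbit relation v² = μ/r at r = 5040 km: μ = v²r = (2.92)² × 5040 = 42973.1 km³/s².
The Hohmann ellipse has a_t = (r₁ + r₂)/2 = 19020 km.
Circular speed at r₁: v₁ = √(μ/r₁) = √(42973.1/5040) = 2.9200 km/s.
Transfer-orbit speed at r₁ (vis-viva equation): v_p = √[μ(2/r₁ − 1/a_t)] = 3.8462 km/s.
First burn Δv₁ = |v_p − v₁| = 0.9262 km/s.
Circular speed at r₂: v₂ = √(μ/r₂) = 1.1411 km/s.
Transfer-orbit speed at r₂: v_a = √[μ(2/r₂ − 1/a_t)] = 0.58742 km/s.
Second burn Δv₂ = |v₂ − v_a| = 0.5537 km/s.
Total Δv = Δv₁ + Δv₂ = 1.480 km/s.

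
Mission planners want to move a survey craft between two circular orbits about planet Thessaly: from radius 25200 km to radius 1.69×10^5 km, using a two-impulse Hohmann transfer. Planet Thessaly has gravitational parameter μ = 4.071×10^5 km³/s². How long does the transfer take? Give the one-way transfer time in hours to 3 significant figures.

Semi-major axis of the transfer orbit: a_t = (25200 + 1.690×10^5)/2 = 97100 km.
By Kepler's third law the transfer-orbit period is T = 2π√(a_t³/μ), so t = T/2 = 1.490×10^5 s.
Converting: 1.490×10^5 s ÷ 3600 s/hour = 41.4 hours.

t = 41.4 hours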